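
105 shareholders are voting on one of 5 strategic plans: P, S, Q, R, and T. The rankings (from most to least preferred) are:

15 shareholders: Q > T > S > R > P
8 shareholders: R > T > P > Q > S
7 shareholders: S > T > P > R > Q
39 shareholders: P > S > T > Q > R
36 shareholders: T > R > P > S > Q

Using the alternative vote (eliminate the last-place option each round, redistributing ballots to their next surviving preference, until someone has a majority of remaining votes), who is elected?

Round 1: P 39, S 7, Q 15, R 8, T 36. Eliminate S.
Round 2: P 39, Q 15, R 8, T 43. Eliminate R.
Round 3: P 39, Q 15, T 51. Eliminate Q.
Round 4: P 39, T 66. T has a majority.

T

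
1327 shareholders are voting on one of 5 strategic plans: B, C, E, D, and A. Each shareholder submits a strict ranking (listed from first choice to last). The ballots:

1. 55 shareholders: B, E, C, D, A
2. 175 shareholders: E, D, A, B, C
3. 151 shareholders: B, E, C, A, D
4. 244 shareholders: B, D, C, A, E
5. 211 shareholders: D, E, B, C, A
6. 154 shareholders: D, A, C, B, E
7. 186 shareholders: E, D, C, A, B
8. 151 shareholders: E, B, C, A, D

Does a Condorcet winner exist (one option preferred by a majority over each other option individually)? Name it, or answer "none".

E vs B: 723–604 for E.
E vs C: 929–398 for E.
E vs D: 718–609 for E.
E vs A: 929–398 for E.
E beats every other option head-to-head.

E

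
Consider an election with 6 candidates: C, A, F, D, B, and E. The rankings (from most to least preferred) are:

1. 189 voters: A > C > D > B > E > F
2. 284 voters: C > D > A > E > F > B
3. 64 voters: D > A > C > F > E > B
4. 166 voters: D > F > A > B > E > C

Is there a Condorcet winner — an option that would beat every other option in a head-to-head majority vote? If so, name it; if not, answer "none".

Checking pairwise contests:
A beats C 419–284.
D beats A 514–189.
C beats F 537–166.
C beats D 473–230.
C beats B 537–166.
C beats E 537–166.
Every option loses at least one head-to-head, so there is no Condorcet winner.

none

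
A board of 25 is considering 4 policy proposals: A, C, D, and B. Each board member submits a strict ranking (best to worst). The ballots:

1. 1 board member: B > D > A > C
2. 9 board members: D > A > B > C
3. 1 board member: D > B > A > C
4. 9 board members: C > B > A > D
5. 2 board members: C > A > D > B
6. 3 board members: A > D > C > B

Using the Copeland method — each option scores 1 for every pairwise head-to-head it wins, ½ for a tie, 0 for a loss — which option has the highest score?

A: beats C, D, and B → score 3.
C: beats B; loses to A and D → score 1.
D: beats C and B; loses to A → score 2.
B: loses to A, C, and D → score 0.
A has the best pairwise record.

A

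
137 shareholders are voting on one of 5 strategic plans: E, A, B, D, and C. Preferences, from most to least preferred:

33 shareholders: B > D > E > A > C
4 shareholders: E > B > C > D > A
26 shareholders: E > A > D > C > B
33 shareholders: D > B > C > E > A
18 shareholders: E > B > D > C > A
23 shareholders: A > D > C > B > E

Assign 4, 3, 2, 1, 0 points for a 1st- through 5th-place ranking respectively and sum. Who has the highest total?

E: 33·2 + 4·4 + 26·4 + 33·1 + 18·4 + 23·0 = 291
A: 33·1 + 4·0 + 26·3 + 33·0 + 18·0 + 23·4 = 203
B: 33·4 + 4·3 + 26·0 + 33·3 + 18·3 + 23·1 = 320
D: 33·3 + 4·1 + 26·2 + 33·4 + 18·2 + 23·3 = 392
C: 33·0 + 4·2 + 26·1 + 33·2 + 18·1 + 23·2 = 164
D has the highest Borda score (392).

D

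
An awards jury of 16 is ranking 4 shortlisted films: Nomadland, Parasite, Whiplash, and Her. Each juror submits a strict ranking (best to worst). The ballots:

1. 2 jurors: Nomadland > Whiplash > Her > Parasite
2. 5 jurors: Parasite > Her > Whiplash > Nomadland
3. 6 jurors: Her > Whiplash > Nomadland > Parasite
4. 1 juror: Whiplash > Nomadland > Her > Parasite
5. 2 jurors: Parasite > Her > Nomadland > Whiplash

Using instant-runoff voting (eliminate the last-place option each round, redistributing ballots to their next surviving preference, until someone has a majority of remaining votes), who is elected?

Round 1: Nomadland 2, Parasite 7, Whiplash 1, Her 6. Eliminate Whiplash.
Round 2: Nomadland 3, Parasite 7, Her 6. Eliminate Nomadland.
Round 3: Parasite 7, Her 9. Her has a majority.

Her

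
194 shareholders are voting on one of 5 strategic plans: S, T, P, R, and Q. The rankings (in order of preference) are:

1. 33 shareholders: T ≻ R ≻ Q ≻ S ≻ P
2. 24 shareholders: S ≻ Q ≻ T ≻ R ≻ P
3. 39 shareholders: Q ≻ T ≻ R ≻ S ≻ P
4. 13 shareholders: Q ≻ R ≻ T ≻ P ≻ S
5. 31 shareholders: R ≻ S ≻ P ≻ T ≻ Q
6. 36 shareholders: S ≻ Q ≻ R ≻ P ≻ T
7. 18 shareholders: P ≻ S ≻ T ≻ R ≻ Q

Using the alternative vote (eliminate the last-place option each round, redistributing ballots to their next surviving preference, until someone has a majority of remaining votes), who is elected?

S

Round 1: S 60, T 33, P 18, R 31, Q 52. Eliminate P.
Round 2: S 78, T 33, R 31, Q 52. Eliminate R.
Round 3: S 109, T 33, Q 52. S has a majority.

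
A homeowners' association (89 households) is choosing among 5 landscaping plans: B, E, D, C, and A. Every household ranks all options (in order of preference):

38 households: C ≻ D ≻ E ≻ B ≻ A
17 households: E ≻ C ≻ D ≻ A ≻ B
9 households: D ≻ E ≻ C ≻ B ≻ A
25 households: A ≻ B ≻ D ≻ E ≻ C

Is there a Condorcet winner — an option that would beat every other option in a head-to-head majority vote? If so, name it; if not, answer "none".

Checking pairwise contests:
E beats B 64–25.
D beats E 72–17.
C beats D 55–34.
E beats C 51–38.
B beats A 47–42.
Every option loses at least one head-to-head, so there is no Condorcet winner.

none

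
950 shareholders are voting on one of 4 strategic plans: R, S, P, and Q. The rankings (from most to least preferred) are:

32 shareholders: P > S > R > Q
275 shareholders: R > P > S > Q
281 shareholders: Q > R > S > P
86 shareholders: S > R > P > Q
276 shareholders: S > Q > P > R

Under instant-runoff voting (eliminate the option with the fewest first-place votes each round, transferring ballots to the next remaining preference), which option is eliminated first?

Round 1: R 275, S 362, P 32, Q 281. Eliminate P.

P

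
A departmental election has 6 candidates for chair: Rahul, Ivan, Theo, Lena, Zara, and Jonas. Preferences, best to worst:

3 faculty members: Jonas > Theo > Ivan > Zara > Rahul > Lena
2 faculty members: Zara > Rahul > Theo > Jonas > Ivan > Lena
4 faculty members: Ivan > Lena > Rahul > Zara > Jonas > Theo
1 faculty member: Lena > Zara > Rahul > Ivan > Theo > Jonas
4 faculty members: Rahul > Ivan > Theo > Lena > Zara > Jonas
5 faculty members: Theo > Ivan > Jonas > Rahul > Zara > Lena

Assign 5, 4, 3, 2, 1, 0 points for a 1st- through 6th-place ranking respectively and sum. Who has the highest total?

Rahul: 3·1 + 2·4 + 4·3 + 1·3 + 4·5 + 5·2 = 56
Ivan: 3·3 + 2·1 + 4·5 + 1·2 + 4·4 + 5·4 = 69
Theo: 3·4 + 2·3 + 4·0 + 1·1 + 4·3 + 5·5 = 56
Lena: 3·0 + 2·0 + 4·4 + 1·5 + 4·2 + 5·0 = 29
Zara: 3·2 + 2·5 + 4·2 + 1·4 + 4·1 + 5·1 = 37
Jonas: 3·5 + 2·2 + 4·1 + 1·0 + 4·0 + 5·3 = 38
Ivan has the highest Borda score (69).

Ivan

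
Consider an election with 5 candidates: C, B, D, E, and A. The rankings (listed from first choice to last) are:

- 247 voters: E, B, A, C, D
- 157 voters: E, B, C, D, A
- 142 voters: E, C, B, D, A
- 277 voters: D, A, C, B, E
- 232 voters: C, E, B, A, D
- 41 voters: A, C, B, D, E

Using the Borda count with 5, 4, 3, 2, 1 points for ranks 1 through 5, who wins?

E

C: 247·2 + 157·3 + 142·4 + 277·3 + 232·5 + 41·4 = 3688
B: 247·4 + 157·4 + 142·3 + 277·2 + 232·3 + 41·3 = 3415
D: 247·1 + 157·2 + 142·2 + 277·5 + 232·1 + 41·2 = 2544
E: 247·5 + 157·5 + 142·5 + 277·1 + 232·4 + 41·1 = 3976
A: 247·3 + 157·1 + 142·1 + 277·4 + 232·2 + 41·5 = 2817
E has the highest Borda score (3976).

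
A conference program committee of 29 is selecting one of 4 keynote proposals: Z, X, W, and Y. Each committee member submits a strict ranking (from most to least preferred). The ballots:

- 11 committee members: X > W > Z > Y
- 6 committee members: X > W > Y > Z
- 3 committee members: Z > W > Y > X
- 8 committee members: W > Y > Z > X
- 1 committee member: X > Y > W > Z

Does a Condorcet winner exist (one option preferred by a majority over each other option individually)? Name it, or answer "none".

X

X vs Z: 18–11 for X.
X vs W: 18–11 for X.
X vs Y: 18–11 for X.
X beats every other option head-to-head.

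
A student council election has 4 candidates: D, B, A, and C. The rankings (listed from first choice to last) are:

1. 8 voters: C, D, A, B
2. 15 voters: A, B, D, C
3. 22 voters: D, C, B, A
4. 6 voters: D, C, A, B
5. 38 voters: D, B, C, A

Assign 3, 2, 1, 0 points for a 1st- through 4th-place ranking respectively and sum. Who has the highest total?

D: 8·2 + 15·1 + 22·3 + 6·3 + 38·3 = 229
B: 8·0 + 15·2 + 22·1 + 6·0 + 38·2 = 128
A: 8·1 + 15·3 + 22·0 + 6·1 + 38·0 = 59
C: 8·3 + 15·0 + 22·2 + 6·2 + 38·1 = 118
D has the highest Borda score (229).

D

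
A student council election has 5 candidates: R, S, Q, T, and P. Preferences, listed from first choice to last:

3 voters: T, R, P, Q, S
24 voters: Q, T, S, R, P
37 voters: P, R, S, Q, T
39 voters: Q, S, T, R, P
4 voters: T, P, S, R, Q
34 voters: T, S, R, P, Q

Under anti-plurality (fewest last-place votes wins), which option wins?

R

Last-place votes: R 0, S 3, Q 38, T 37, P 63.
R is ranked last by the fewest voters, so R wins.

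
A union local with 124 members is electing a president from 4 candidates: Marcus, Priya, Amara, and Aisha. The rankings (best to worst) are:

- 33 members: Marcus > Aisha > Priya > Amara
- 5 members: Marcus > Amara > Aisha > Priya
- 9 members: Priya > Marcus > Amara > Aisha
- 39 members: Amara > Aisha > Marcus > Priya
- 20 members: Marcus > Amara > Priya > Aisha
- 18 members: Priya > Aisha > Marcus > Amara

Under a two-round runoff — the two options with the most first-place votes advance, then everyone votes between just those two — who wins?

Round 1 first-place votes: Marcus 58, Priya 27, Amara 39, Aisha 0.
Marcus and Amara advance.
Runoff: Marcus is preferred to Amara by 85 voters; Amara by 39.
Marcus wins the runoff.

Marcus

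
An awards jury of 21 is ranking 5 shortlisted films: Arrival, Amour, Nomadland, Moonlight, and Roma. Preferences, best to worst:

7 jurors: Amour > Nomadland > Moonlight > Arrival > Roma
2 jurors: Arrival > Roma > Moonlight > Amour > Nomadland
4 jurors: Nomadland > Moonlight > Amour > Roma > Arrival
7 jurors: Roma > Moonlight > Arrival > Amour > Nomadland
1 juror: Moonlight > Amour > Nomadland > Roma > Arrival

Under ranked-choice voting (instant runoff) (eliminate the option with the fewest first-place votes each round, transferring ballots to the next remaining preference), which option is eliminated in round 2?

Arrival

Round 1: Arrival 2, Amour 7, Nomadland 4, Moonlight 1, Roma 7. Eliminate Moonlight.
Round 2: Arrival 2, Amour 8, Nomadland 4, Roma 7. Eliminate Arrival.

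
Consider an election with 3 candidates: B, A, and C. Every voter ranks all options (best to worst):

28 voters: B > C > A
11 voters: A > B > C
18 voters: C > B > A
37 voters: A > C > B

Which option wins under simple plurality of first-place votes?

A

First-place votes: B 28, A 48, C 18.
A has the most first-place votes.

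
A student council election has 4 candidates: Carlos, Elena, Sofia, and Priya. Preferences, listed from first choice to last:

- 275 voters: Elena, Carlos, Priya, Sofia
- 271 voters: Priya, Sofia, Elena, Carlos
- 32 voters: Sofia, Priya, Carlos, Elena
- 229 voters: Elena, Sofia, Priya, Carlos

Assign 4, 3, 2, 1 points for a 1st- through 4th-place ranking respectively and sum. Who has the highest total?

Carlos: 275·3 + 271·1 + 32·2 + 229·1 = 1389
Elena: 275·4 + 271·2 + 32·1 + 229·4 = 2590
Sofia: 275·1 + 271·3 + 32·4 + 229·3 = 1903
Priya: 275·2 + 271·4 + 32·3 + 229·2 = 2188
Elena has the highest Borda score (2590).

Elena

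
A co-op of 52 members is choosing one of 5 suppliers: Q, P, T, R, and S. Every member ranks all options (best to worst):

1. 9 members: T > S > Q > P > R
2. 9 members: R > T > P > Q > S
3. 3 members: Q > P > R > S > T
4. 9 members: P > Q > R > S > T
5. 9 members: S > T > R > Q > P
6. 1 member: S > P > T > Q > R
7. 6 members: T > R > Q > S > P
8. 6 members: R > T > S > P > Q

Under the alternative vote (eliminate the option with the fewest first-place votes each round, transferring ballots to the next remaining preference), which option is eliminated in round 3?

Round 1: Q 3, P 9, T 15, R 15, S 10. Eliminate Q.
Round 2: P 12, T 15, R 15, S 10. Eliminate S.
Round 3: P 13, T 24, R 15. Eliminate P.

P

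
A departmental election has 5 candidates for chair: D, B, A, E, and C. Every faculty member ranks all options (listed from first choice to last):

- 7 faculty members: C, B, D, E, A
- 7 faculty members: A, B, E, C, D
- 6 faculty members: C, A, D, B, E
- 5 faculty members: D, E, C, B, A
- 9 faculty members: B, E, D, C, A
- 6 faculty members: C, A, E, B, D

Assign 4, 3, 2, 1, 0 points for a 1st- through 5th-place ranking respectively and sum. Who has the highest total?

D: 7·2 + 7·0 + 6·2 + 5·4 + 9·2 + 6·0 = 64
B: 7·3 + 7·3 + 6·1 + 5·1 + 9·4 + 6·1 = 95
A: 7·0 + 7·4 + 6·3 + 5·0 + 9·0 + 6·3 = 64
E: 7·1 + 7·2 + 6·0 + 5·3 + 9·3 + 6·2 = 75
C: 7·4 + 7·1 + 6·4 + 5·2 + 9·1 + 6·4 = 102
C has the highest Borda score (102).

C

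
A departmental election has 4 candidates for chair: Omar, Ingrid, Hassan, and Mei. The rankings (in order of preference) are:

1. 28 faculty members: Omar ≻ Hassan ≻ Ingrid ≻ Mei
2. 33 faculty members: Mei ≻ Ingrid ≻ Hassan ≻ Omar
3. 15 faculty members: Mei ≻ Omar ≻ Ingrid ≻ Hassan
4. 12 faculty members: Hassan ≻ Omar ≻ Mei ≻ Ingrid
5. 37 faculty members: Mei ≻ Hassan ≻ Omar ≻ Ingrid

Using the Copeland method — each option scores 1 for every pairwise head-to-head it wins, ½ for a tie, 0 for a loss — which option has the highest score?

Mei

Omar: beats Ingrid; loses to Hassan and Mei → score 1.
Ingrid: loses to Omar, Hassan, and Mei → score 0.
Hassan: beats Omar and Ingrid; loses to Mei → score 2.
Mei: beats Omar, Ingrid, and Hassan → score 3.
Mei has the best pairwise record.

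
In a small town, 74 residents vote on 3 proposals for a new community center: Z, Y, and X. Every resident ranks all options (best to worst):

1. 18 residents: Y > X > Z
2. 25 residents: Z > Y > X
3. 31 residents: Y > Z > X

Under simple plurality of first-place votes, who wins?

First-place votes: Z 25, Y 49, X 0.
Y has the most first-place votes.

Y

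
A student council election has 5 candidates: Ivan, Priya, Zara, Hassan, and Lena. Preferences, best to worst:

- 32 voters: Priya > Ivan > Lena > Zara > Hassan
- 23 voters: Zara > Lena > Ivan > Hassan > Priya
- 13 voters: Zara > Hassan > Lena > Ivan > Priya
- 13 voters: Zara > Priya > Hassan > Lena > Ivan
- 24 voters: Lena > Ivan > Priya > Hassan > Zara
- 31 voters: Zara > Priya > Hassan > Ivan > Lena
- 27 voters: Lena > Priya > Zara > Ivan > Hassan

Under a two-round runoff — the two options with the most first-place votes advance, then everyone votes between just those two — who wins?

Round 1 first-place votes: Ivan 0, Priya 32, Zara 80, Hassan 0, Lena 51.
Zara and Lena advance.
Runoff: Zara is preferred to Lena by 80 voters; Lena by 83.
Lena wins the runoff.

Lena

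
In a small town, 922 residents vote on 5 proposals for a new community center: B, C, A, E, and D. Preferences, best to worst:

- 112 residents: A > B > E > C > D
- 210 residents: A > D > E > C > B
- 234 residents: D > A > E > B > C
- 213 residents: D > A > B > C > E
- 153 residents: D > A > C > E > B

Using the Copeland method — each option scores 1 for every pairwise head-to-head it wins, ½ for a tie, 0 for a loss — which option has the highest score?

B: beats C; loses to A, E, and D → score 1.
C: loses to B, A, E, and D → score 0.
A: beats B, C, and E; loses to D → score 3.
E: beats B and C; loses to A and D → score 2.
D: beats B, C, A, and E → score 4.
D has the best pairwise record.

D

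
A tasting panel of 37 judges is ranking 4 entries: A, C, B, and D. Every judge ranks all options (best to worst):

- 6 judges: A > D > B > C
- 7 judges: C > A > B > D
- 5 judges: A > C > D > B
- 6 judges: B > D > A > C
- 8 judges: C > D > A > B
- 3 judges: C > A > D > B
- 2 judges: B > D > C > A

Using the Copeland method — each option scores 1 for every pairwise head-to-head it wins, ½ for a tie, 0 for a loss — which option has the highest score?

C

A: beats B and D; loses to C → score 2.
C: beats A, B, and D → score 3.
B: loses to A, C, and D → score 0.
D: beats B; loses to A and C → score 1.
C has the best pairwise record.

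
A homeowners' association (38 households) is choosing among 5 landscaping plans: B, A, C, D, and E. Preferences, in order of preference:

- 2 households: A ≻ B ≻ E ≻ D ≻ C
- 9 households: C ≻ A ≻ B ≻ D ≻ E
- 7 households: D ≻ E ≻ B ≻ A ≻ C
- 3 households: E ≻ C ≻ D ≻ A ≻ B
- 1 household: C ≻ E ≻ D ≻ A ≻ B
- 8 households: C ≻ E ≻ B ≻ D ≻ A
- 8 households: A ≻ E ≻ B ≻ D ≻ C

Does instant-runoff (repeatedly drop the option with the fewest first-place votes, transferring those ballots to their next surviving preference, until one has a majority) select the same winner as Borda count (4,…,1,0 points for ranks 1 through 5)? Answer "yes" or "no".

no

Instant-runoff — R1 B 0, A 10, C 18, D 7, E 3 (B out); R2 A 10, C 18, D 7, E 3 (E out); R3 A 10, C 21, D 7 (C winner). Winner: C.
Borda — scores: B 70, A 78, C 81, D 63, E 88. Winner: E.
The two methods disagree.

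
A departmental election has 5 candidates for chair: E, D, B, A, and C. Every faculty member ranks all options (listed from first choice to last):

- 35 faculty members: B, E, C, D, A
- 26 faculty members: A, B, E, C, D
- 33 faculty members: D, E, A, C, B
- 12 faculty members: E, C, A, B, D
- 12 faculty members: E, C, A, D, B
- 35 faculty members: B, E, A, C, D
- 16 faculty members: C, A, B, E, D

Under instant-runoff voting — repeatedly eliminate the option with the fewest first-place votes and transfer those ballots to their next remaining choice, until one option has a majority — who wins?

Round 1: E 24, D 33, B 70, A 26, C 16. Eliminate C.
Round 2: E 24, D 33, B 70, A 42. Eliminate E.
Round 3: D 33, B 70, A 66. Eliminate D.
Round 4: B 70, A 99. A has a majority.

A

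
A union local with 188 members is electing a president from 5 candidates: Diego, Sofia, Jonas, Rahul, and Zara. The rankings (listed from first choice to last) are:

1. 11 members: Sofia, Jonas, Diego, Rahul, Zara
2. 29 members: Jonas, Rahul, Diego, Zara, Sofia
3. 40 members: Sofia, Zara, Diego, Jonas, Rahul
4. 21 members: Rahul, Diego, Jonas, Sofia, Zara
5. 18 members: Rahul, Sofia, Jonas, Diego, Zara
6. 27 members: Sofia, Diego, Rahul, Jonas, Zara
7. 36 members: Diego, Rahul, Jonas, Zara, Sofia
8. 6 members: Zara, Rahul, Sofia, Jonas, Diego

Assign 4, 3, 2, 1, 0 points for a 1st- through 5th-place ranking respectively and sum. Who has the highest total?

Diego: 11·2 + 29·2 + 40·2 + 21·3 + 18·1 + 27·3 + 36·4 + 6·0 = 466
Sofia: 11·4 + 29·0 + 40·4 + 21·1 + 18·3 + 27·4 + 36·0 + 6·2 = 399
Jonas: 11·3 + 29·4 + 40·1 + 21·2 + 18·2 + 27·1 + 36·2 + 6·1 = 372
Rahul: 11·1 + 29·3 + 40·0 + 21·4 + 18·4 + 27·2 + 36·3 + 6·3 = 434
Zara: 11·0 + 29·1 + 40·3 + 21·0 + 18·0 + 27·0 + 36·1 + 6·4 = 209
Diego has the highest Borda score (466).

Diego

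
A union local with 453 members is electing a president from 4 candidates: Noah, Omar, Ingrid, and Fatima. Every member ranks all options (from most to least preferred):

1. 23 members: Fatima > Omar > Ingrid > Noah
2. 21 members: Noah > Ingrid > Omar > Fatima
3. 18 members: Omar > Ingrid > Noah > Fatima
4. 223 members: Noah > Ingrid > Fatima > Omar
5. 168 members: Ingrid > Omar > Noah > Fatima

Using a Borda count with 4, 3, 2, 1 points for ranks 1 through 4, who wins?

Noah: 23·1 + 21·4 + 18·2 + 223·4 + 168·2 = 1371
Omar: 23·3 + 21·2 + 18·4 + 223·1 + 168·3 = 910
Ingrid: 23·2 + 21·3 + 18·3 + 223·3 + 168·4 = 1504
Fatima: 23·4 + 21·1 + 18·1 + 223·2 + 168·1 = 745
Ingrid has the highest Borda score (1504).

Ingrid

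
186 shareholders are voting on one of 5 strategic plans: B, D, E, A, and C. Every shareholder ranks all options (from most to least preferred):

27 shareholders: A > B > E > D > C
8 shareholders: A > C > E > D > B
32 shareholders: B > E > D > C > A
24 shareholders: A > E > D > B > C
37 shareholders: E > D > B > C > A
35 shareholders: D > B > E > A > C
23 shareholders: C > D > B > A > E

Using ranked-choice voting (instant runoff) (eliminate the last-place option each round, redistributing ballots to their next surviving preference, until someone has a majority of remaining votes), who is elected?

E

Round 1: B 32, D 35, E 37, A 59, C 23. Eliminate C.
Round 2: B 32, D 58, E 37, A 59. Eliminate B.
Round 3: D 58, E 69, A 59. Eliminate D.
Round 4: E 104, A 82. E has a majority.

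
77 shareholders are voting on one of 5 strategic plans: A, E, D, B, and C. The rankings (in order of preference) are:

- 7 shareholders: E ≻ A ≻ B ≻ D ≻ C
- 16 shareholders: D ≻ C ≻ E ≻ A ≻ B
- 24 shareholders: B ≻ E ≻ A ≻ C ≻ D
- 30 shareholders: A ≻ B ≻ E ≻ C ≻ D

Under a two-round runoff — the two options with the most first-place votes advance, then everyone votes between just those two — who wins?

A

Round 1 first-place votes: A 30, E 7, D 16, B 24, C 0.
A and B advance.
Runoff: A is preferred to B by 53 voters; B by 24.
A wins the runoff.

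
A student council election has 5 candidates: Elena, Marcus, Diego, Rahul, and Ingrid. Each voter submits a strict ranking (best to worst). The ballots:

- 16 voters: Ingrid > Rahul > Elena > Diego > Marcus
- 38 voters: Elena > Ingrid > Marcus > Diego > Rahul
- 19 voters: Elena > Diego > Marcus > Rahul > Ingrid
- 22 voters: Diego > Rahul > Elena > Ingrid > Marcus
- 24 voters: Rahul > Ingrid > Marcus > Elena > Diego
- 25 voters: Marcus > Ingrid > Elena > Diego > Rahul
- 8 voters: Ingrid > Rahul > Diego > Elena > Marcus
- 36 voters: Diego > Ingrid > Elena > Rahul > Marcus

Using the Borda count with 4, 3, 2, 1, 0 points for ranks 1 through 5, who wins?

Ingrid

Elena: 16·2 + 38·4 + 19·4 + 22·2 + 24·1 + 25·2 + 8·1 + 36·2 = 458
Marcus: 16·0 + 38·2 + 19·2 + 22·0 + 24·2 + 25·4 + 8·0 + 36·0 = 262
Diego: 16·1 + 38·1 + 19·3 + 22·4 + 24·0 + 25·1 + 8·2 + 36·4 = 384
Rahul: 16·3 + 38·0 + 19·1 + 22·3 + 24·4 + 25·0 + 8·3 + 36·1 = 289
Ingrid: 16·4 + 38·3 + 19·0 + 22·1 + 24·3 + 25·3 + 8·4 + 36·3 = 487
Ingrid has the highest Borda score (487).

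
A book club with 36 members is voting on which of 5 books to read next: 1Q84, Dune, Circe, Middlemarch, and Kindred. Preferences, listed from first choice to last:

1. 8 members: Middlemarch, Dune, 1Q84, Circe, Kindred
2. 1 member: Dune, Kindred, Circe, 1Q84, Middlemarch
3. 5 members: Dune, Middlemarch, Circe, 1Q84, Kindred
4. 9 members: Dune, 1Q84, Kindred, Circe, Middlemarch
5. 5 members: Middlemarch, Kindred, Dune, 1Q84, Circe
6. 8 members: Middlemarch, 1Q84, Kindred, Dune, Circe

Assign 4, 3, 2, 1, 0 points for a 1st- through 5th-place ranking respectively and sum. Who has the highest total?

Dune

1Q84: 8·2 + 1·1 + 5·1 + 9·3 + 5·1 + 8·3 = 78
Dune: 8·3 + 1·4 + 5·4 + 9·4 + 5·2 + 8·1 = 102
Circe: 8·1 + 1·2 + 5·2 + 9·1 + 5·0 + 8·0 = 29
Middlemarch: 8·4 + 1·0 + 5·3 + 9·0 + 5·4 + 8·4 = 99
Kindred: 8·0 + 1·3 + 5·0 + 9·2 + 5·3 + 8·2 = 52
Dune has the highest Borda score (102).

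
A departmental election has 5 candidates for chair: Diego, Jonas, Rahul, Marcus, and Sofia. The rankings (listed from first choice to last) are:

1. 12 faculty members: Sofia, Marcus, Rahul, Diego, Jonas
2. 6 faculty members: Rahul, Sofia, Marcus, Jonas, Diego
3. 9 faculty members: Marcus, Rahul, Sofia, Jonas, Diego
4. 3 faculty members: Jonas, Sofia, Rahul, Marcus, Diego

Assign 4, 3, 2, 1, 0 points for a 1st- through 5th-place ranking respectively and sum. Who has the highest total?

Sofia

Diego: 12·1 + 6·0 + 9·0 + 3·0 = 12
Jonas: 12·0 + 6·1 + 9·1 + 3·4 = 27
Rahul: 12·2 + 6·4 + 9·3 + 3·2 = 81
Marcus: 12·3 + 6·2 + 9·4 + 3·1 = 87
Sofia: 12·4 + 6·3 + 9·2 + 3·3 = 93
Sofia has the highest Borda score (93).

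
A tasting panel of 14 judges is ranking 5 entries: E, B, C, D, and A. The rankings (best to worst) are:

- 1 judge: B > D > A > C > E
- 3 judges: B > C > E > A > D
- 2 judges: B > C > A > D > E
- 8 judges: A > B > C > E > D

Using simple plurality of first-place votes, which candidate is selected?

First-place votes: E 0, B 6, C 0, D 0, A 8.
A has the most first-place votes.

A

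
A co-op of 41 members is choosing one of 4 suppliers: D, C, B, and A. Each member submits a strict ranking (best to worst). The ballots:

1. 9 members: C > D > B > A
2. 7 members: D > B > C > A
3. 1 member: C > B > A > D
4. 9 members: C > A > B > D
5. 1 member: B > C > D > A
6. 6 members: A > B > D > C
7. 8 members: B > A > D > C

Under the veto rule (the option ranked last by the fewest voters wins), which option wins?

B

Last-place votes: D 10, C 14, B 0, A 17.
B is ranked last by the fewest voters, so B wins.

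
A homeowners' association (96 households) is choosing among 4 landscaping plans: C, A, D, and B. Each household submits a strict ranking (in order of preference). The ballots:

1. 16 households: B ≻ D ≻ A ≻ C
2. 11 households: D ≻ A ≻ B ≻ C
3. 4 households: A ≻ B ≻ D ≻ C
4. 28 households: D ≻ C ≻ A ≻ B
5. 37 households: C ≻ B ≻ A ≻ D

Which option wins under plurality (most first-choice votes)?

First-place votes: C 37, A 4, D 39, B 16.
D has the most first-place votes.

D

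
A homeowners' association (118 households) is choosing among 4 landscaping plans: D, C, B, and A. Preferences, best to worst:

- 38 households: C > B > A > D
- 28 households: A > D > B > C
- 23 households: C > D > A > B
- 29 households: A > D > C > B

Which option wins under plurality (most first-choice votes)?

First-place votes: D 0, C 61, B 0, A 57.
C has the most first-place votes.

C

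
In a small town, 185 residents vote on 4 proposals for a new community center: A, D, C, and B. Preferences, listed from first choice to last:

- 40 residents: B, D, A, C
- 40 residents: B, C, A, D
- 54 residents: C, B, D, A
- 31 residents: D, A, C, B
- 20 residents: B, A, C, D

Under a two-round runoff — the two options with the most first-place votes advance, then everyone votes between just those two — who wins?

Round 1 first-place votes: A 0, D 31, C 54, B 100.
B and C advance.
Runoff: B is preferred to C by 100 voters; C by 85.
B wins the runoff.

B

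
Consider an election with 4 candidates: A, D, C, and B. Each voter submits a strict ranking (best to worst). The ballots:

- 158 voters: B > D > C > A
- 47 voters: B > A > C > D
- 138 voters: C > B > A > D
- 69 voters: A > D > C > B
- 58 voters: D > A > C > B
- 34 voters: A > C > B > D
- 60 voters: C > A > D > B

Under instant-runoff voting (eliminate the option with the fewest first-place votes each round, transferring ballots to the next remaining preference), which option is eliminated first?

Round 1: A 103, D 58, C 198, B 205. Eliminate D.

D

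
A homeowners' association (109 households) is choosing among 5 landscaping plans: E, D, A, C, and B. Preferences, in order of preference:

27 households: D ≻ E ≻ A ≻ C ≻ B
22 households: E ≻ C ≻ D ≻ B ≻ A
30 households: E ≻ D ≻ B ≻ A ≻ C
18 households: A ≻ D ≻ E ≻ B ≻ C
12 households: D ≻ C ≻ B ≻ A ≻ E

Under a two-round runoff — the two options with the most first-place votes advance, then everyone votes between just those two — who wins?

D

Round 1 first-place votes: E 52, D 39, A 18, C 0, B 0.
E and D advance.
Runoff: E is preferred to D by 52 voters; D by 57.
D wins the runoff.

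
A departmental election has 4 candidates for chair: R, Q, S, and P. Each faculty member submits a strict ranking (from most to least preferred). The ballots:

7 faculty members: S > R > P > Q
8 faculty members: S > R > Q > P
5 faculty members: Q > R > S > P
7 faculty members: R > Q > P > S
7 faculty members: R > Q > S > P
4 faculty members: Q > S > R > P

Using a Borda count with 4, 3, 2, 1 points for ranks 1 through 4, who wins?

R

R: 7·3 + 8·3 + 5·3 + 7·4 + 7·4 + 4·2 = 124
Q: 7·1 + 8·2 + 5·4 + 7·3 + 7·3 + 4·4 = 101
S: 7·4 + 8·4 + 5·2 + 7·1 + 7·2 + 4·3 = 103
P: 7·2 + 8·1 + 5·1 + 7·2 + 7·1 + 4·1 = 52
R has the highest Borda score (124).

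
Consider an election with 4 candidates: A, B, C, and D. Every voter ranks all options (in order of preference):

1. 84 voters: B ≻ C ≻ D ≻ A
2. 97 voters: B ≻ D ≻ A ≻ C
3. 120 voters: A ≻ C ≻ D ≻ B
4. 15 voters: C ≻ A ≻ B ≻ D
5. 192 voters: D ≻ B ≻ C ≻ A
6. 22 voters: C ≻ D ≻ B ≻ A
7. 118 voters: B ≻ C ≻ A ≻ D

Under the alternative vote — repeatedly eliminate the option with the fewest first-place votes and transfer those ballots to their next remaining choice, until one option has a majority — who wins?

D

Round 1: A 120, B 299, C 37, D 192. Eliminate C.
Round 2: A 135, B 299, D 214. Eliminate A.
Round 3: B 314, D 334. D has a majority.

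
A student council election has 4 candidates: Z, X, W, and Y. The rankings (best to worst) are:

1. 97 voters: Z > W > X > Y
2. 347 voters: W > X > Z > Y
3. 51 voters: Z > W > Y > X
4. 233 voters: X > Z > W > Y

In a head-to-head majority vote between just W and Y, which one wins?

W

Voters preferring W to Y: 728; preferring Y to W: 0.
W wins the head-to-head.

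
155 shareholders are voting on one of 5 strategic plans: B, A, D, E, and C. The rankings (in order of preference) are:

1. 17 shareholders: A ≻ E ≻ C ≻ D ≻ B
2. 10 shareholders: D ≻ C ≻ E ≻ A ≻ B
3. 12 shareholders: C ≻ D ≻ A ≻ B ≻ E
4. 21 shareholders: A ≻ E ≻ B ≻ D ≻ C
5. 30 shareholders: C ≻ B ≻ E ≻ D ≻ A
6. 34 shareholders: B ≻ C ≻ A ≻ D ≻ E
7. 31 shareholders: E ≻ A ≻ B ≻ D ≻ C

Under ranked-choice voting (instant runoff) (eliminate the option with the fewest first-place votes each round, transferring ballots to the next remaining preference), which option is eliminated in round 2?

E

Round 1: B 34, A 38, D 10, E 31, C 42. Eliminate D.
Round 2: B 34, A 38, E 31, C 52. Eliminate E.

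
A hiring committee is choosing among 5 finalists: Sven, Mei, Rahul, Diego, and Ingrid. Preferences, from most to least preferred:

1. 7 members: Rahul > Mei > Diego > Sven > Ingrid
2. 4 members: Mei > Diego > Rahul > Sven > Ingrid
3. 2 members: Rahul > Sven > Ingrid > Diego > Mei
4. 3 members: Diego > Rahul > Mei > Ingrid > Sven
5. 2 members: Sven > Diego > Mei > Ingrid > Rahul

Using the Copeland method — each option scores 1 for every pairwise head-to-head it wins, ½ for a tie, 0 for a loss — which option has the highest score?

Rahul

Sven: beats Ingrid; loses to Mei, Rahul, and Diego → score 1.
Mei: beats Sven, Diego, and Ingrid; loses to Rahul → score 3.
Rahul: beats Sven, Mei, and Ingrid; ties Diego → score 3.5.
Diego: beats Sven and Ingrid; ties Rahul; loses to Mei → score 2.5.
Ingrid: loses to Sven, Mei, Rahul, and Diego → score 0.
Rahul has the best pairwise record.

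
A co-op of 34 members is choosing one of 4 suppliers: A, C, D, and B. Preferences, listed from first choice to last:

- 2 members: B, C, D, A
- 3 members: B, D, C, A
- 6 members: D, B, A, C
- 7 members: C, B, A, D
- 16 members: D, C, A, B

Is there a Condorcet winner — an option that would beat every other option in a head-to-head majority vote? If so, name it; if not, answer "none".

D vs A: 27–7 for D.
D vs C: 25–9 for D.
D vs B: 22–12 for D.
D beats every other option head-to-head.

D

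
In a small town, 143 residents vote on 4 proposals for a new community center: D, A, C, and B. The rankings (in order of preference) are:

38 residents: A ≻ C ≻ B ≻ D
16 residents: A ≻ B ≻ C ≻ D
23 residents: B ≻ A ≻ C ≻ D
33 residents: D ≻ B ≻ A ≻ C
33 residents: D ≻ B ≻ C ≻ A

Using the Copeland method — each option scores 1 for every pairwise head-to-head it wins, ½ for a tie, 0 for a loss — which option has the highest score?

B

D: loses to A, C, and B → score 0.
A: beats D and C; loses to B → score 2.
C: beats D; loses to A and B → score 1.
B: beats D, A, and C → score 3.
B has the best pairwise record.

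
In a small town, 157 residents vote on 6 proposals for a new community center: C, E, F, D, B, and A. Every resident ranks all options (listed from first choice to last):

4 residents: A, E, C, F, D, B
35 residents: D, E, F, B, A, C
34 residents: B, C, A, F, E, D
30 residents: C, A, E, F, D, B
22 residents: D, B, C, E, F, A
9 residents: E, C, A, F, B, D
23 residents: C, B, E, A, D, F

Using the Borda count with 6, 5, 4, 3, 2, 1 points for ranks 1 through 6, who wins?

C

C: 4·4 + 35·1 + 34·5 + 30·6 + 22·4 + 9·5 + 23·6 = 672
E: 4·5 + 35·5 + 34·2 + 30·4 + 22·3 + 9·6 + 23·4 = 595
F: 4·3 + 35·4 + 34·3 + 30·3 + 22·2 + 9·3 + 23·1 = 438
D: 4·2 + 35·6 + 34·1 + 30·2 + 22·6 + 9·1 + 23·2 = 499
B: 4·1 + 35·3 + 34·6 + 30·1 + 22·5 + 9·2 + 23·5 = 586
A: 4·6 + 35·2 + 34·4 + 30·5 + 22·1 + 9·4 + 23·3 = 507
C has the highest Borda score (672).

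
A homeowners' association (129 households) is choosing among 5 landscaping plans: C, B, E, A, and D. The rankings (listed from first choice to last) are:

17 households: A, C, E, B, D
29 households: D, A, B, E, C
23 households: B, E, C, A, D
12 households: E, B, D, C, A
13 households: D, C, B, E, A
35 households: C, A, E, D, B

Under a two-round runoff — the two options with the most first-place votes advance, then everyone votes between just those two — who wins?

C

Round 1 first-place votes: C 35, B 23, E 12, A 17, D 42.
D and C advance.
Runoff: D is preferred to C by 54 voters; C by 75.
C wins the runoff.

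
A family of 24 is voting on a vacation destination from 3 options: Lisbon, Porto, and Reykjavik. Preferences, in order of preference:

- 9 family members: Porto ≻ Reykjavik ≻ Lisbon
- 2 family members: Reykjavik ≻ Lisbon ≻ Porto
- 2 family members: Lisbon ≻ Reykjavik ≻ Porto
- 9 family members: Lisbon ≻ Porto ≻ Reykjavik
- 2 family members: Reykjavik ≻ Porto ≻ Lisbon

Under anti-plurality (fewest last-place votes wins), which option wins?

Porto

Last-place votes: Lisbon 11, Porto 4, Reykjavik 9.
Porto is ranked last by the fewest voters, so Porto wins.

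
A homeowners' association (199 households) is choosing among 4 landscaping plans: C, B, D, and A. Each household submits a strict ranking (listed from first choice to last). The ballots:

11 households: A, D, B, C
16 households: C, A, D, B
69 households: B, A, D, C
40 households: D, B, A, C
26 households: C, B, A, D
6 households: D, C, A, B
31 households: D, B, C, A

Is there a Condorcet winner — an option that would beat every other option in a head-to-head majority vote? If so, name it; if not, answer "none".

Checking pairwise contests:
B beats C 151–48.
D beats B 104–95.
A beats D 122–77.
B beats A 166–33.
Every option loses at least one head-to-head, so there is no Condorcet winner.

none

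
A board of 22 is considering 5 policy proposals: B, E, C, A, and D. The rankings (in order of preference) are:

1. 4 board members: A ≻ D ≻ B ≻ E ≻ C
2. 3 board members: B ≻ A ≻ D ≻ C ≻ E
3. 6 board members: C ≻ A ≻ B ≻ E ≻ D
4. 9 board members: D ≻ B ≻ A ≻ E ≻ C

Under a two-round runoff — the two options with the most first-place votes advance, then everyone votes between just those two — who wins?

Round 1 first-place votes: B 3, E 0, C 6, A 4, D 9.
D and C advance.
Runoff: D is preferred to C by 16 voters; C by 6.
D wins the runoff.

D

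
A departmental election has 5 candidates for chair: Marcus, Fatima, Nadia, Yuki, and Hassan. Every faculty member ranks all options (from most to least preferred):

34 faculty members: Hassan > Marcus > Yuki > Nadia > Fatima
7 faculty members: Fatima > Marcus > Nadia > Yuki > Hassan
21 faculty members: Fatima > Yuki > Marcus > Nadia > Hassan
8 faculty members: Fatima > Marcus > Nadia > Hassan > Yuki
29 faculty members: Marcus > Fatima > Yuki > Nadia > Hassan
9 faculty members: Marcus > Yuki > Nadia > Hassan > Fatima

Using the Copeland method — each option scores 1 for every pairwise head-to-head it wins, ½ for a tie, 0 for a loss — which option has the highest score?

Marcus

Marcus: beats Fatima, Nadia, Yuki, and Hassan → score 4.
Fatima: beats Nadia, Yuki, and Hassan; loses to Marcus → score 3.
Nadia: beats Hassan; loses to Marcus, Fatima, and Yuki → score 1.
Yuki: beats Nadia and Hassan; loses to Marcus and Fatima → score 2.
Hassan: loses to Marcus, Fatima, Nadia, and Yuki → score 0.
Marcus has the best pairwise record.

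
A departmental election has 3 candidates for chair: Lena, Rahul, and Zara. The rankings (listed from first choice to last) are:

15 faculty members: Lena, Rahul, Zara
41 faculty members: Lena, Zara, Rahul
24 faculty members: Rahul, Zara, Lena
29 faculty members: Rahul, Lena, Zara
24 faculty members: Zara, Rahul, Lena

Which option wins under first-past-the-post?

First-place votes: Lena 56, Rahul 53, Zara 24.
Lena has the most first-place votes.

Lena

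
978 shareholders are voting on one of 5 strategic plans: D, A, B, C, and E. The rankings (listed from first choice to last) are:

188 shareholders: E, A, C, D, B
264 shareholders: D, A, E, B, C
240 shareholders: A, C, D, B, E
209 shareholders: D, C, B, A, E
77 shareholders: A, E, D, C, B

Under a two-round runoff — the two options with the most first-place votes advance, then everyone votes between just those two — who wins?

A

Round 1 first-place votes: D 473, A 317, B 0, C 0, E 188.
D and A advance.
Runoff: D is preferred to A by 473 voters; A by 505.
A wins the runoff.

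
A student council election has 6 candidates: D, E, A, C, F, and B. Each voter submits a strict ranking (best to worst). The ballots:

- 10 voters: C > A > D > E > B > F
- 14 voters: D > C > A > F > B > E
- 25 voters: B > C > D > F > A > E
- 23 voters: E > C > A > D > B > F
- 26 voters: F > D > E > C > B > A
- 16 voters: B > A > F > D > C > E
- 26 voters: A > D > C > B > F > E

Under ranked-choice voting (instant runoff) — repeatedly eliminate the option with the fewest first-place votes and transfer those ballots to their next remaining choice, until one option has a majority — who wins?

Round 1: D 14, E 23, A 26, C 10, F 26, B 41. Eliminate C.
Round 2: D 14, E 23, A 36, F 26, B 41. Eliminate D.
Round 3: E 23, A 50, F 26, B 41. Eliminate E.
Round 4: A 73, F 26, B 41. A has a majority.

A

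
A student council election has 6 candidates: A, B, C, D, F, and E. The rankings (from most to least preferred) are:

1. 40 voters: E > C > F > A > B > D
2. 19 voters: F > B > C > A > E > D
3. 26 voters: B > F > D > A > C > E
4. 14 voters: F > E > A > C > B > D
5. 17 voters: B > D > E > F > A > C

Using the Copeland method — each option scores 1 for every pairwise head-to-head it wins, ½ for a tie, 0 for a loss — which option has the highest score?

A: beats D; loses to B, C, F, and E → score 1.
B: beats A, C, D, and E; loses to F → score 4.
C: beats A and D; loses to B, F, and E → score 2.
D: loses to A, B, C, F, and E → score 0.
F: beats A, B, C, D, and E → score 5.
E: beats A, C, and D; loses to B and F → score 3.
F has the best pairwise record.

F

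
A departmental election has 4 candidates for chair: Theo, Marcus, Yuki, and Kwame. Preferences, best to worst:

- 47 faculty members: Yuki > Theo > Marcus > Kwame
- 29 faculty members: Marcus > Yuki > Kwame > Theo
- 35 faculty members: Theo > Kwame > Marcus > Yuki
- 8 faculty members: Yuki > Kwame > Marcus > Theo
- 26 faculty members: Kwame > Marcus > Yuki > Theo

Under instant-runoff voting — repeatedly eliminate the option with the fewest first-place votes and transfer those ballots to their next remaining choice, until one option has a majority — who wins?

Round 1: Theo 35, Marcus 29, Yuki 55, Kwame 26. Eliminate Kwame.
Round 2: Theo 35, Marcus 55, Yuki 55. Eliminate Theo.
Round 3: Marcus 90, Yuki 55. Marcus has a majority.

Marcus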